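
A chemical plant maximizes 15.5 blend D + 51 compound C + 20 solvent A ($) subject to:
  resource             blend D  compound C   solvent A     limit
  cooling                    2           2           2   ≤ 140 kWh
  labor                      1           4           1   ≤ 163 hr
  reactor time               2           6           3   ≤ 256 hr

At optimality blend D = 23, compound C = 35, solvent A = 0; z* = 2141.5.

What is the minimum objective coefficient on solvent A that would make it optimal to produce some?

21

At the optimum: cooling uses 116 of 140 (slack = 24); labor uses 163 of 163 (binding); reactor time uses 256 of 256 (binding).
Since cooling is not tight, its dual is 0.
From A_Bᵀ y = c: 1·y_labor + 2·y_reactor time = 15.5; 4·y_labor + 6·y_reactor time = 51.
→ y_labor = 4.5 and y_reactor time = 5.5.
solvent A enters the basis when its profit ≥ yᵀa₃ = 4.5·1 + 5.5·3 = 21.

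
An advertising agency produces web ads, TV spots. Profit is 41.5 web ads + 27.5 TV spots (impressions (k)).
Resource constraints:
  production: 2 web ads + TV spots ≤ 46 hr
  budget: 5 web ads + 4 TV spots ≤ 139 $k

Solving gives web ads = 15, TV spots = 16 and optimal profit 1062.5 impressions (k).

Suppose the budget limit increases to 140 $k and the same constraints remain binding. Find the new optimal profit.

1067

At the optimum: production uses 46 of 46 (binding); budget uses 139 of 139 (binding).
The binding rows give the dual system: 2·y_production + 5·y_budget = 41.5 and 1·y_production + 4·y_budget = 27.5.
Solving: y_production = 9.5, y_budget = 4.5.
Δz = y_budget·Δb = 4.5 × (1) = 4.5, so new z* = 1062.5 + 4.5 = 1067.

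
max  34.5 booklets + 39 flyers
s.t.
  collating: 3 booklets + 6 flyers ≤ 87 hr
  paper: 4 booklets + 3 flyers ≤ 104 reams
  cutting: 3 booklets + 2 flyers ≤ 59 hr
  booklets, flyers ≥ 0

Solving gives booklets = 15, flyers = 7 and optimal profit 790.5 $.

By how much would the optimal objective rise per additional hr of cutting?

7.5

At the optimum: collating uses 87 of 87 (binding); paper uses 81 of 104 (slack = 23); cutting uses 59 of 59 (binding).
Since paper is not tight, its dual is 0.
Dual feasibility on the basic columns requires 3·y_collating + 3·y_cutting = 34.5, 6·y_collating + 2·y_cutting = 39.
This yields shadow prices y_collating = 4, y_cutting = 7.5.
Shadow price of cutting = 7.5.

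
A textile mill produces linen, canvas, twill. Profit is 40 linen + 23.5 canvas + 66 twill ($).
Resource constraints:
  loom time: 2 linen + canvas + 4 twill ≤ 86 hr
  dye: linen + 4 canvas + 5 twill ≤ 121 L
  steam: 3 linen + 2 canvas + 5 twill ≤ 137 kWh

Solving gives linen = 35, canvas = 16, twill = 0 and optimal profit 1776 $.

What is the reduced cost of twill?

Binding: loom time and steam. Non-binding: dye (22 unused).
By complementary slackness, y = 0 for the non-binding constraint.
From A_Bᵀ y = c: 2·y_loom time + 3·y_steam = 40; 1·y_loom time + 2·y_steam = 23.5.
This yields shadow prices y_loom time = 9.5, y_steam = 7.
Reduced cost of twill: c₃ − yᵀa₃ = 66 − (9.5·4 + 7·5) = 66 − 73 = -7.

-7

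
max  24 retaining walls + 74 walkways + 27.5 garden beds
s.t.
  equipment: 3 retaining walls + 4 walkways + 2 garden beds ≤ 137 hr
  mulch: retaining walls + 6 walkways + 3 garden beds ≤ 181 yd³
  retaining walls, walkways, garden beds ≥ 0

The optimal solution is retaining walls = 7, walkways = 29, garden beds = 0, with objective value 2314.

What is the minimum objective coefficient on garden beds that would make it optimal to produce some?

37

At the optimum: equipment uses 137 of 137 (binding); mulch uses 181 of 181 (binding).
Dual feasibility on the basic columns requires 3·y_equipment + 1·y_mulch = 24, 4·y_equipment + 6·y_mulch = 74.
This yields shadow prices y_equipment = 5, y_mulch = 9.
garden beds enters the basis when its profit ≥ yᵀa₃ = 5·2 + 9·3 = 37.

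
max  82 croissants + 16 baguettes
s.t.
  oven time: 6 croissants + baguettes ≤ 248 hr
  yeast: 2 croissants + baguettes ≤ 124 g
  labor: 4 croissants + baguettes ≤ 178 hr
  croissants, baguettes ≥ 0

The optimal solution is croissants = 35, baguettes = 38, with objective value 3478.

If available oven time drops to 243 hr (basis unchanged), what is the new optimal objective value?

3433

Binding: oven time and labor. Non-binding: yeast (16 unused).
Since yeast is not tight, its dual is 0.
Dual feasibility on the basic columns requires 6·y_oven time + 4·y_labor = 82, 1·y_oven time + 1·y_labor = 16.
Solving: y_oven time = 9, y_labor = 7.
Δz = y_oven time·Δb = 9 × (-5) = -45, so new z* = 3478 − 45 = 3433.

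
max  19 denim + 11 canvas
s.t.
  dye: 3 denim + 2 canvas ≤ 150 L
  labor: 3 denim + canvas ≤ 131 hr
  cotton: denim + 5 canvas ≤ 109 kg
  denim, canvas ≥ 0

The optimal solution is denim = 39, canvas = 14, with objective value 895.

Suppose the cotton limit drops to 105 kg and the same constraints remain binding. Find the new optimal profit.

891

Binding: labor and cotton. Non-binding: dye (5 unused).
Since dye is not tight, its dual is 0.
The binding rows give the dual system: 3·y_labor + 1·y_cotton = 19 and 1·y_labor + 5·y_cotton = 11.
This yields shadow prices y_labor = 6, y_cotton = 1.
Δz = y_cotton·Δb = 1 × (-4) = -4, so new z* = 895 − 4 = 891.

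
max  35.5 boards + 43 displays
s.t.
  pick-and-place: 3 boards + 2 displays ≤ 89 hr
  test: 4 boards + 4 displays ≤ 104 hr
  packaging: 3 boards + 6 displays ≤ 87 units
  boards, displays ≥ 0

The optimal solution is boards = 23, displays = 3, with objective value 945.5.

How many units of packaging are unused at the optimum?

0

packaging used = 3·23 + 6·3 = 87; slack = 87 − 87 = 0.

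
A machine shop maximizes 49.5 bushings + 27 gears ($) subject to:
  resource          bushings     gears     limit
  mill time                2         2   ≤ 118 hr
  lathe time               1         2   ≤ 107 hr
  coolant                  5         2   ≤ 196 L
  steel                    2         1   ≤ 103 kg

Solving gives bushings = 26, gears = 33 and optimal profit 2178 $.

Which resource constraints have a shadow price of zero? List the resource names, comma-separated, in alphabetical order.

lathe time, steel

mill time: 118/118 (binding)
lathe time: 92/107 (slack 15)
coolant: 196/196 (binding)
steel: 85/103 (slack 18)
By complementary slackness, a constraint with positive slack has shadow price 0 → lathe time, steel.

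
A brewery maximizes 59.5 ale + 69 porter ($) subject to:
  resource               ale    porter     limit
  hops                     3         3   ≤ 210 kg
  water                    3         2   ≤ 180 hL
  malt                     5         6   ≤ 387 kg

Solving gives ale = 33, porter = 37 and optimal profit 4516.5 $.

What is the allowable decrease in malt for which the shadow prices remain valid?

Binding constraints: hops, malt. The basis is B = [[3,3],[5,6]] with det 3.
Per unit decrease in malt, x* moves by d = (1, -1).
The basis stays optimal until water becomes binding; allowable decrease = 7 kg.

7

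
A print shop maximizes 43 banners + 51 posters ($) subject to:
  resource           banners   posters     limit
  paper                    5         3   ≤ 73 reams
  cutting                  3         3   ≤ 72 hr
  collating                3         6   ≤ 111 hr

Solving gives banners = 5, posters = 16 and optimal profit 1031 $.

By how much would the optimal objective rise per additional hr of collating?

6

Binding: paper and collating. Non-binding: cutting (9 unused).
Slack constraints have shadow price 0 (complementary slackness).
Dual feasibility on the basic columns requires 5·y_paper + 3·y_collating = 43, 3·y_paper + 6·y_collating = 51.
Solving: y_paper = 5, y_collating = 6.
Shadow price of collating = 6.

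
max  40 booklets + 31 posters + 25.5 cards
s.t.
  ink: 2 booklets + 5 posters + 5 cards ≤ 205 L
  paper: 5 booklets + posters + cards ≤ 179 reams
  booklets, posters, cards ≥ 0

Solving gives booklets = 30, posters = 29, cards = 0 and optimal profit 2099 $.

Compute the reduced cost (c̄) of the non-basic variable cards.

-5.5

At the optimum: ink uses 205 of 205 (binding); paper uses 179 of 179 (binding).
The binding rows give the dual system: 2·y_ink + 5·y_paper = 40 and 5·y_ink + 1·y_paper = 31.
This yields shadow prices y_ink = 5, y_paper = 6.
Reduced cost of cards: c₃ − yᵀa₃ = 25.5 − (5·5 + 6·1) = 25.5 − 31 = -5.5.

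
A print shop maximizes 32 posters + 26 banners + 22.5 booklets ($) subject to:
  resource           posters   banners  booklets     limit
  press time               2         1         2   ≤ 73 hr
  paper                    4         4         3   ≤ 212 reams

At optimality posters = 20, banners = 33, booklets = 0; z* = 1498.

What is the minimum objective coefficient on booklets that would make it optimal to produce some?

27

At the optimum: press time uses 73 of 73 (binding); paper uses 212 of 212 (binding).
From A_Bᵀ y = c: 2·y_press time + 4·y_paper = 32; 1·y_press time + 4·y_paper = 26.
Solving: y_press time = 6, y_paper = 5.
booklets enters the basis when its profit ≥ yᵀa₃ = 6·2 + 5·3 = 27.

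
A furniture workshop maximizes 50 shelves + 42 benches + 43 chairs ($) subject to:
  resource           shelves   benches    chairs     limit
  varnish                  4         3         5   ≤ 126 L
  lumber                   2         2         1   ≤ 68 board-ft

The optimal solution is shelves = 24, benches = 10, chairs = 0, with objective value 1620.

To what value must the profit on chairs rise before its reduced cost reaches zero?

Both varnish and lumber are binding at x*.
From A_Bᵀ y = c: 4·y_varnish + 2·y_lumber = 50; 3·y_varnish + 2·y_lumber = 42.
This yields shadow prices y_varnish = 8, y_lumber = 9.
chairs enters the basis when its profit ≥ yᵀa₃ = 8·5 + 9·1 = 49.

49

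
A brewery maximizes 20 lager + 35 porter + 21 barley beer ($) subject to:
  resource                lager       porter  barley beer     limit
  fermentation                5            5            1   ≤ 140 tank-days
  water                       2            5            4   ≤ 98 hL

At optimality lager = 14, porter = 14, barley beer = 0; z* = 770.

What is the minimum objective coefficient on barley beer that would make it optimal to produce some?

22

Both fermentation and water are binding at x*.
From A_Bᵀ y = c: 5·y_fermentation + 2·y_water = 20; 5·y_fermentation + 5·y_water = 35.
→ y_fermentation = 2 and y_water = 5.
barley beer enters the basis when its profit ≥ yᵀa₃ = 2·1 + 5·4 = 22.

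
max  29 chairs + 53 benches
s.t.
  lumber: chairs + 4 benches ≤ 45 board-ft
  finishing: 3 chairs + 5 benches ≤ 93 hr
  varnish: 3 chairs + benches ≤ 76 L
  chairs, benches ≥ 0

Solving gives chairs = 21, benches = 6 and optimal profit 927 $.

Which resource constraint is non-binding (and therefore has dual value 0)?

lumber: 45/45 (binding)
finishing: 93/93 (binding)
varnish: 69/76 (slack 7)
By complementary slackness, a constraint with positive slack has shadow price 0 → varnish.

varnish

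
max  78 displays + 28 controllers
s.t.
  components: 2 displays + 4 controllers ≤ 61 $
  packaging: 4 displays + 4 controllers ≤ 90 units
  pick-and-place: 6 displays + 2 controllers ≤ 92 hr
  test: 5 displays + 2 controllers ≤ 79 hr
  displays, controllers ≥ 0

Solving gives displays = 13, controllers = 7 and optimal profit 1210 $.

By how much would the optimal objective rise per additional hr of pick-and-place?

8

Binding: pick-and-place and test. Non-binding: components (7 unused), packaging (10 unused).
Slack constraints have shadow price 0 (complementary slackness).
Dual feasibility on the basic columns requires 6·y_pick-and-place + 5·y_test = 78, 2·y_pick-and-place + 2·y_test = 28.
→ y_pick-and-place = 8 and y_test = 6.
Shadow price of pick-and-place = 8.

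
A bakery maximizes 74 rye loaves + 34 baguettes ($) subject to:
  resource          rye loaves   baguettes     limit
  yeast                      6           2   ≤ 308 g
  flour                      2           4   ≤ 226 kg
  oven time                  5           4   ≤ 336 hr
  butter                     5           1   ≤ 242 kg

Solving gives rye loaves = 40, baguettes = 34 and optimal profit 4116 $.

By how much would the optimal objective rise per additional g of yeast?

9

At the optimum: yeast uses 308 of 308 (binding); flour uses 216 of 226 (slack = 10); oven time uses 336 of 336 (binding); butter uses 234 of 242 (slack = 8).
Slack constraints have shadow price 0 (complementary slackness).
From A_Bᵀ y = c: 6·y_yeast + 5·y_oven time = 74; 2·y_yeast + 4·y_oven time = 34.
Solving: y_yeast = 9, y_oven time = 4.
Shadow price of yeast = 9.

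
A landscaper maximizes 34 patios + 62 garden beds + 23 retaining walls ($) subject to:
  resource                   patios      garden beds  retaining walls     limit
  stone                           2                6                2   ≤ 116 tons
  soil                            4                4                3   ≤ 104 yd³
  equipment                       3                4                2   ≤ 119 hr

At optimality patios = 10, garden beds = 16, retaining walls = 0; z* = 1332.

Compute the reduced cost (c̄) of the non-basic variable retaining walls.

Check each constraint at x*: stone 116/116 (tight); soil 104/104 (tight); equipment 94/119 (slack 25).
Since equipment is not tight, its dual is 0.
From A_Bᵀ y = c: 2·y_stone + 4·y_soil = 34; 6·y_stone + 4·y_soil = 62.
→ y_stone = 7 and y_soil = 5.
Reduced cost of retaining walls: c₃ − yᵀa₃ = 23 − (7·2 + 5·3) = 23 − 29 = -6.

-6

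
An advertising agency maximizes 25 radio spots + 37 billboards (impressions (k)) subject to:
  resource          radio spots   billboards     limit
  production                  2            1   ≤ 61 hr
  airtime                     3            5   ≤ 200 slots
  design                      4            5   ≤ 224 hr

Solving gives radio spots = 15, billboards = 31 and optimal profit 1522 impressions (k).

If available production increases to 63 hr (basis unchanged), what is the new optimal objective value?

1526

Binding: production and airtime. Non-binding: design (9 unused).
By complementary slackness, y = 0 for the non-binding constraint.
Dual feasibility on the basic columns requires 2·y_production + 3·y_airtime = 25, 1·y_production + 5·y_airtime = 37.
→ y_production = 2 and y_airtime = 7.
Δz = y_production·Δb = 2 × (2) = 4, so new z* = 1522 + 4 = 1526.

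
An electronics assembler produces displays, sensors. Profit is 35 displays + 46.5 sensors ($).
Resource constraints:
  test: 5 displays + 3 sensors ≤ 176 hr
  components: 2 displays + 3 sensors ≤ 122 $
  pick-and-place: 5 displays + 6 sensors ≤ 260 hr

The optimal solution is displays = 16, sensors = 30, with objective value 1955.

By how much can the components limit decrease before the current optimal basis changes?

Binding constraints: components, pick-and-place. The basis is B = [[2,3],[5,6]] with det -3.
Per unit decrease in components, x* moves by d = (2, -1.6667).
The basis stays optimal until test becomes binding; allowable decrease = 1.2 $.

1.2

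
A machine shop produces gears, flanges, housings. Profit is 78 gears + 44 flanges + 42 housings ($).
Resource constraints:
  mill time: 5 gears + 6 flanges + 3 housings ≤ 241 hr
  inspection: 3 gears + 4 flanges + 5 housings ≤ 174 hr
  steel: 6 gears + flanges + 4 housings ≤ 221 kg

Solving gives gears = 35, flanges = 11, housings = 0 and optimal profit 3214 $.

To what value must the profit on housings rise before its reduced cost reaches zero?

At the optimum: mill time uses 241 of 241 (binding); inspection uses 149 of 174 (slack = 25); steel uses 221 of 221 (binding).
By complementary slackness, y = 0 for the non-binding constraint.
From A_Bᵀ y = c: 5·y_mill time + 6·y_steel = 78; 6·y_mill time + 1·y_steel = 44.
This yields shadow prices y_mill time = 6, y_steel = 8.
housings enters the basis when its profit ≥ yᵀa₃ = 6·3 + 8·4 = 50.

50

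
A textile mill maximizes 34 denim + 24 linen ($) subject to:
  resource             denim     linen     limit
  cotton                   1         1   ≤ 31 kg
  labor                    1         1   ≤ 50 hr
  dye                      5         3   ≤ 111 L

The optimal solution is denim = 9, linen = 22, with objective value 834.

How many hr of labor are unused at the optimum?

19

labor used = 1·9 + 1·22 = 31; slack = 50 − 31 = 19.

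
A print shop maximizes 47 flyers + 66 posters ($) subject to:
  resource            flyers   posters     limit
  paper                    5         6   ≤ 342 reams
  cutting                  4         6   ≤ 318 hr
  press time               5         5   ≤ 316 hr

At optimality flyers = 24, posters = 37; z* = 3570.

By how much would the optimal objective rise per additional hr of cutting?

At the optimum: paper uses 342 of 342 (binding); cutting uses 318 of 318 (binding); press time uses 305 of 316 (slack = 11).
By complementary slackness, y = 0 for the non-binding constraint.
From A_Bᵀ y = c: 5·y_paper + 4·y_cutting = 47; 6·y_paper + 6·y_cutting = 66.
Solving: y_paper = 3, y_cutting = 8.
Shadow price of cutting = 8.

8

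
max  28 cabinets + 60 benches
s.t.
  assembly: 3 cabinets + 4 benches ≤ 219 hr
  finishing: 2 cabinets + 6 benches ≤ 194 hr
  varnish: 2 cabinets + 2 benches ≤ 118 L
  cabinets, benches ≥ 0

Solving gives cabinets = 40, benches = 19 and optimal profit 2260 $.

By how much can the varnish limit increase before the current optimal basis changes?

18.4

Binding constraints: finishing, varnish. The basis is B = [[2,6],[2,2]] with det -8.
Per unit increase in varnish, x* moves by d = (0.75, -0.25).
The basis stays optimal until assembly becomes binding; allowable increase = 18.4 L.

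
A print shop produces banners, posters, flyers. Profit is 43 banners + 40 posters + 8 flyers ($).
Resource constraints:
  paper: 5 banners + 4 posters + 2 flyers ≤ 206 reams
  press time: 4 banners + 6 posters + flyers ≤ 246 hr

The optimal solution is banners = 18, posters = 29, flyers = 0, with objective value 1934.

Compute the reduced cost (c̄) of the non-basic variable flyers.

-8

Both paper and press time are binding at x*.
The binding rows give the dual system: 5·y_paper + 4·y_press time = 43 and 4·y_paper + 6·y_press time = 40.
This yields shadow prices y_paper = 7, y_press time = 2.
Reduced cost of flyers: c₃ − yᵀa₃ = 8 − (7·2 + 2·1) = 8 − 16 = -8.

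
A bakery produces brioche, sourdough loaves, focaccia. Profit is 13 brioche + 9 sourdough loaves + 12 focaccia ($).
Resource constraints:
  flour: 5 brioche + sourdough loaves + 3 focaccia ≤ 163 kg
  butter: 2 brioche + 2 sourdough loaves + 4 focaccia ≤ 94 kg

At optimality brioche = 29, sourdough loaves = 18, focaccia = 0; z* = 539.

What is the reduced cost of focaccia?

-7

Check each constraint at x*: flour 163/163 (tight); butter 94/94 (tight).
The binding rows give the dual system: 5·y_flour + 2·y_butter = 13 and 1·y_flour + 2·y_butter = 9.
This yields shadow prices y_flour = 1, y_butter = 4.
Reduced cost of focaccia: c₃ − yᵀa₃ = 12 − (1·3 + 4·4) = 12 − 19 = -7.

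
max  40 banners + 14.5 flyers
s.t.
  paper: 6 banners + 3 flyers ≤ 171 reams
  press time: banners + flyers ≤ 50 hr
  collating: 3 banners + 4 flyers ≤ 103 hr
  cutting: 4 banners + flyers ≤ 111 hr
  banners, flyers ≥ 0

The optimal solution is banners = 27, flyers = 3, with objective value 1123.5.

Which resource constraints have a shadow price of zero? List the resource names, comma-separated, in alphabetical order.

paper: 171/171 (binding)
press time: 30/50 (slack 20)
collating: 93/103 (slack 10)
cutting: 111/111 (binding)
By complementary slackness, a constraint with positive slack has shadow price 0 → collating, press time.

collating, press time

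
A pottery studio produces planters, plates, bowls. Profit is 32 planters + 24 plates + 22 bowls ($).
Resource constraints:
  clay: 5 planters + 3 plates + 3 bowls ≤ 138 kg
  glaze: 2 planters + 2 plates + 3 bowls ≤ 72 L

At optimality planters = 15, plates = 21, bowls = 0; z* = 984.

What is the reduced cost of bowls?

At the optimum: clay uses 138 of 138 (binding); glaze uses 72 of 72 (binding).
The binding rows give the dual system: 5·y_clay + 2·y_glaze = 32 and 3·y_clay + 2·y_glaze = 24.
→ y_clay = 4 and y_glaze = 6.
Reduced cost of bowls: c₃ − yᵀa₃ = 22 − (4·3 + 6·3) = 22 − 30 = -8.

-8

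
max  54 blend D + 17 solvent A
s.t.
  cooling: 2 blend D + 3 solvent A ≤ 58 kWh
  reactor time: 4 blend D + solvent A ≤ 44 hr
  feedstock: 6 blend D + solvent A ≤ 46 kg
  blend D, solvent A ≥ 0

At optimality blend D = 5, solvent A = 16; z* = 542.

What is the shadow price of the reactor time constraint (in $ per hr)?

Check each constraint at x*: cooling 58/58 (tight); reactor time 36/44 (slack 8); feedstock 46/46 (tight).
Slack constraints have shadow price 0 (complementary slackness).
From A_Bᵀ y = c: 2·y_cooling + 6·y_feedstock = 54; 3·y_cooling + 1·y_feedstock = 17.
→ y_cooling = 3 and y_feedstock = 8.
Shadow price of reactor time = 0.

0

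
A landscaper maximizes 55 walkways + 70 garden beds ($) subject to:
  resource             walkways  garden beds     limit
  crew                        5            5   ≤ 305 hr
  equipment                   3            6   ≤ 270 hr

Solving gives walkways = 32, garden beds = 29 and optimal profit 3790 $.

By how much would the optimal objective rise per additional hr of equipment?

5

Both crew and equipment are binding at x*.
From A_Bᵀ y = c: 5·y_crew + 3·y_equipment = 55; 5·y_crew + 6·y_equipment = 70.
This yields shadow prices y_crew = 8, y_equipment = 5.
Shadow price of equipment = 5.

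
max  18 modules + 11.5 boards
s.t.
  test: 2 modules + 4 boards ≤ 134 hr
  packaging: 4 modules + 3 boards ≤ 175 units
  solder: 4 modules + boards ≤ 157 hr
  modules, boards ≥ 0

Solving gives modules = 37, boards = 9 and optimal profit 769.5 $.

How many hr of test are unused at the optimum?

test used = 2·37 + 4·9 = 110; slack = 134 − 110 = 24.

24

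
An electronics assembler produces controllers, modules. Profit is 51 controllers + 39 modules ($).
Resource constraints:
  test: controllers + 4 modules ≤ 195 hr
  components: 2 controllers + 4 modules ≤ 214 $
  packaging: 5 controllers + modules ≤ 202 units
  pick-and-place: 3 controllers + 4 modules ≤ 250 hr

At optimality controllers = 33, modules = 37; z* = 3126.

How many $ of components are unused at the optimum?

components used = 2·33 + 4·37 = 214; slack = 214 − 214 = 0.

0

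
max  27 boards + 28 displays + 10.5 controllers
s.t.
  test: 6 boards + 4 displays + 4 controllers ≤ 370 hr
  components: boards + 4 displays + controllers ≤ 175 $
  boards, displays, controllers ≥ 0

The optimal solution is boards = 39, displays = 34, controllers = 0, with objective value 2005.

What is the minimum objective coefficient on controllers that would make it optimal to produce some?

19

Both test and components are binding at x*.
Dual feasibility on the basic columns requires 6·y_test + 1·y_components = 27, 4·y_test + 4·y_components = 28.
Solving: y_test = 4, y_components = 3.
controllers enters the basis when its profit ≥ yᵀa₃ = 4·4 + 3·1 = 19.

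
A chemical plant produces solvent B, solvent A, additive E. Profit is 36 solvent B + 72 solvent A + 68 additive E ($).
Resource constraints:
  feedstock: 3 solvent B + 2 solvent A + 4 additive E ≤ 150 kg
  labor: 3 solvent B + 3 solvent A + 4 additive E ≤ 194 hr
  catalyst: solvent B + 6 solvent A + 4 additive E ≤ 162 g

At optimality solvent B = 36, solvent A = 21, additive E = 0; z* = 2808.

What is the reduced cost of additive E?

Binding: feedstock and catalyst. Non-binding: labor (23 unused).
Slack constraints have shadow price 0 (complementary slackness).
From A_Bᵀ y = c: 3·y_feedstock + 1·y_catalyst = 36; 2·y_feedstock + 6·y_catalyst = 72.
This yields shadow prices y_feedstock = 9, y_catalyst = 9.
Reduced cost of additive E: c₃ − yᵀa₃ = 68 − (9·4 + 9·4) = 68 − 72 = -4.

-4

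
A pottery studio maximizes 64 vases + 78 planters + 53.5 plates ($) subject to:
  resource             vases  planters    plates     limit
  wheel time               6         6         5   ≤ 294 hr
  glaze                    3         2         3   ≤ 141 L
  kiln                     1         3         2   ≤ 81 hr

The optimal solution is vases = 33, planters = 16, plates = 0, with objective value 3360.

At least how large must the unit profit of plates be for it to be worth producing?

61.5

At the optimum: wheel time uses 294 of 294 (binding); glaze uses 131 of 141 (slack = 10); kiln uses 81 of 81 (binding).
By complementary slackness, y = 0 for the non-binding constraint.
The binding rows give the dual system: 6·y_wheel time + 1·y_kiln = 64 and 6·y_wheel time + 3·y_kiln = 78.
This yields shadow prices y_wheel time = 9.5, y_kiln = 7.
plates enters the basis when its profit ≥ yᵀa₃ = 9.5·5 + 7·2 = 61.5.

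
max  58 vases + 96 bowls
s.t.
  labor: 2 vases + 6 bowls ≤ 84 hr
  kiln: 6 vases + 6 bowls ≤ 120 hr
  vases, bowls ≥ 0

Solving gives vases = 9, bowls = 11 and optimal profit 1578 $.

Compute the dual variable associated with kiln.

At the optimum: labor uses 84 of 84 (binding); kiln uses 120 of 120 (binding).
The binding rows give the dual system: 2·y_labor + 6·y_kiln = 58 and 6·y_labor + 6·y_kiln = 96.
Solving: y_labor = 9.5, y_kiln = 6.5.
Shadow price of kiln = 6.5.

6.5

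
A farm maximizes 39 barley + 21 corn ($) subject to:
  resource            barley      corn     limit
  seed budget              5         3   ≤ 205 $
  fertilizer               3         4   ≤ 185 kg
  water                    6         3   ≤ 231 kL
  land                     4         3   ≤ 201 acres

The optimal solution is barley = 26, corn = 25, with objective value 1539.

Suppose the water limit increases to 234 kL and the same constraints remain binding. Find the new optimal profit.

1551

At the optimum: seed budget uses 205 of 205 (binding); fertilizer uses 178 of 185 (slack = 7); water uses 231 of 231 (binding); land uses 179 of 201 (slack = 22).
Slack constraints have shadow price 0 (complementary slackness).
Dual feasibility on the basic columns requires 5·y_seed budget + 6·y_water = 39, 3·y_seed budget + 3·y_water = 21.
Solving: y_seed budget = 3, y_water = 4.
Δz = y_water·Δb = 4 × (3) = 12, so new z* = 1539 + 12 = 1551.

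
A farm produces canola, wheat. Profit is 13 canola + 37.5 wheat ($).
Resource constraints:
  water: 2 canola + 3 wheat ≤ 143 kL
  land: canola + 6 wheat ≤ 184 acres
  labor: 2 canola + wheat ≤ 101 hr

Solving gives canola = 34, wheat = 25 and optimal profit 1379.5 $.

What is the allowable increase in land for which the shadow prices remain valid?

102

Binding constraints: water, land. The basis is B = [[2,3],[1,6]] with det 9.
Per unit increase in land, x* moves by d = (-0.3333, 0.2222).
The basis stays optimal until canola reaches 0; allowable increase = 102 acres.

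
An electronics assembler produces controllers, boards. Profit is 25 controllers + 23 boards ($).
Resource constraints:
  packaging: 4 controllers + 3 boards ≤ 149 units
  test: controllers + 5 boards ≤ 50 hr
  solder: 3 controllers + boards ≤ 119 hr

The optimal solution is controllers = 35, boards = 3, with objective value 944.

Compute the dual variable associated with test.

At the optimum: packaging uses 149 of 149 (binding); test uses 50 of 50 (binding); solder uses 108 of 119 (slack = 11).
Since solder is not tight, its dual is 0.
From A_Bᵀ y = c: 4·y_packaging + 1·y_test = 25; 3·y_packaging + 5·y_test = 23.
Solving: y_packaging = 6, y_test = 1.
Shadow price of test = 1.

1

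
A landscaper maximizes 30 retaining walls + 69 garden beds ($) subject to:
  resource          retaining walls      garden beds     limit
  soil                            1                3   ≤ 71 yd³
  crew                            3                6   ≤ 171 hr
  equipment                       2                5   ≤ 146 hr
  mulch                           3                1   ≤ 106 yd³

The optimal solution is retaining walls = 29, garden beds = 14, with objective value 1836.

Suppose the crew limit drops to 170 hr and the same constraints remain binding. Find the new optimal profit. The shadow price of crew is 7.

Δb = -1, so new z* = 1836 + (7)·(-1) = 1836 − 7 = 1829.

1829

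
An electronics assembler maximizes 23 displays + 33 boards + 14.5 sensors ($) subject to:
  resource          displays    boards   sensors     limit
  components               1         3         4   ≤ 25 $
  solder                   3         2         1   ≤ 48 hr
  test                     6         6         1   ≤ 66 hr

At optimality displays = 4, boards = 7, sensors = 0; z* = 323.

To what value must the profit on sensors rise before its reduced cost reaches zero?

23

Binding: components and test. Non-binding: solder (22 unused).
Slack constraints have shadow price 0 (complementary slackness).
Dual feasibility on the basic columns requires 1·y_components + 6·y_test = 23, 3·y_components + 6·y_test = 33.
This yields shadow prices y_components = 5, y_test = 3.
sensors enters the basis when its profit ≥ yᵀa₃ = 5·4 + 3·1 = 23.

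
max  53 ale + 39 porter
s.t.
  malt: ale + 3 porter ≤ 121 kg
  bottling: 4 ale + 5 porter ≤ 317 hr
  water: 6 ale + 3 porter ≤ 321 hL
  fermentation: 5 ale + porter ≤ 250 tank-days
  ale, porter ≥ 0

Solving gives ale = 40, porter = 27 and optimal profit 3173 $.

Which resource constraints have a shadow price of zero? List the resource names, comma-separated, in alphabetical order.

bottling, fermentation

malt: 121/121 (binding)
bottling: 295/317 (slack 22)
water: 321/321 (binding)
fermentation: 227/250 (slack 23)
By complementary slackness, a constraint with positive slack has shadow price 0 → bottling, fermentation.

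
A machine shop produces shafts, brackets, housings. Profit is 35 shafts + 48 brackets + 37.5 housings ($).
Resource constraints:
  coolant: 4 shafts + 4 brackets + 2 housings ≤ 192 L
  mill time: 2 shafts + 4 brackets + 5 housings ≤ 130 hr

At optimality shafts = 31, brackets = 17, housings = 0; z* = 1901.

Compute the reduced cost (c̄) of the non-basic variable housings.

-6

At the optimum: coolant uses 192 of 192 (binding); mill time uses 130 of 130 (binding).
The binding rows give the dual system: 4·y_coolant + 2·y_mill time = 35 and 4·y_coolant + 4·y_mill time = 48.
→ y_coolant = 5.5 and y_mill time = 6.5.
Reduced cost of housings: c₃ − yᵀa₃ = 37.5 − (5.5·2 + 6.5·5) = 37.5 − 43.5 = -6.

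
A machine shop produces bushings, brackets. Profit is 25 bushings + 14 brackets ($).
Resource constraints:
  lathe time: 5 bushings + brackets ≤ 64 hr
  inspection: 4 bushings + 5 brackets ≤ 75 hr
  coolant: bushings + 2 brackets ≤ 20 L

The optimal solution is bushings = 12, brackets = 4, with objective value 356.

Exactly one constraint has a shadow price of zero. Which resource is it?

lathe time: 64/64 (binding)
inspection: 68/75 (slack 7)
coolant: 20/20 (binding)
By complementary slackness, a constraint with positive slack has shadow price 0 → inspection.

inspection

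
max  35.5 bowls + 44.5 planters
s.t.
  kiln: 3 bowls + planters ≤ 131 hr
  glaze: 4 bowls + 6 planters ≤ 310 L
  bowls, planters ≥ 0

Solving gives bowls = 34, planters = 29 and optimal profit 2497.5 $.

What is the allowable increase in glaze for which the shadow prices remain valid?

476

Binding constraints: kiln, glaze. The basis is B = [[3,1],[4,6]] with det 14.
Per unit increase in glaze, x* moves by d = (-0.0714, 0.2143).
The basis stays optimal until bowls reaches 0; allowable increase = 476 L.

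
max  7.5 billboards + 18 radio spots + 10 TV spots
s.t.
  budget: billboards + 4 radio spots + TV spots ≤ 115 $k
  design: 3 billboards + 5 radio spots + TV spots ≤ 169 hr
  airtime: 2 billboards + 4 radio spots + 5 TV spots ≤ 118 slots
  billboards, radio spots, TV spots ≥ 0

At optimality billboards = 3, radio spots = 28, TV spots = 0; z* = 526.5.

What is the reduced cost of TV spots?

Check each constraint at x*: budget 115/115 (tight); design 149/169 (slack 20); airtime 118/118 (tight).
Since design is not tight, its dual is 0.
From A_Bᵀ y = c: 1·y_budget + 2·y_airtime = 7.5; 4·y_budget + 4·y_airtime = 18.
This yields shadow prices y_budget = 1.5, y_airtime = 3.
Reduced cost of TV spots: c₃ − yᵀa₃ = 10 − (1.5·1 + 3·5) = 10 − 16.5 = -6.5.

-6.5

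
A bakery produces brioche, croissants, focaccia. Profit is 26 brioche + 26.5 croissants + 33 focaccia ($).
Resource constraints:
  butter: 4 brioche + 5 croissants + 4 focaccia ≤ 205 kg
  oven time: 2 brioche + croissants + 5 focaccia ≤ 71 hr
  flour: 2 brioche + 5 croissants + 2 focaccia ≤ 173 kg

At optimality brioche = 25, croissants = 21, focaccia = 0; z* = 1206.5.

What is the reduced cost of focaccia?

At the optimum: butter uses 205 of 205 (binding); oven time uses 71 of 71 (binding); flour uses 155 of 173 (slack = 18).
By complementary slackness, y = 0 for the non-binding constraint.
Dual feasibility on the basic columns requires 4·y_butter + 2·y_oven time = 26, 5·y_butter + 1·y_oven time = 26.5.
Solving: y_butter = 4.5, y_oven time = 4.
Reduced cost of focaccia: c₃ − yᵀa₃ = 33 − (4.5·4 + 4·5) = 33 − 38 = -5.

-5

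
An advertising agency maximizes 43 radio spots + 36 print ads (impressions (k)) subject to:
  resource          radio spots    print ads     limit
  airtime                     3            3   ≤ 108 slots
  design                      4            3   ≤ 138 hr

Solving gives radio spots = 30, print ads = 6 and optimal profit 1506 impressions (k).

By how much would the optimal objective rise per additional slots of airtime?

5

At the optimum: airtime uses 108 of 108 (binding); design uses 138 of 138 (binding).
From A_Bᵀ y = c: 3·y_airtime + 4·y_design = 43; 3·y_airtime + 3·y_design = 36.
This yields shadow prices y_airtime = 5, y_design = 7.
Shadow price of airtime = 5.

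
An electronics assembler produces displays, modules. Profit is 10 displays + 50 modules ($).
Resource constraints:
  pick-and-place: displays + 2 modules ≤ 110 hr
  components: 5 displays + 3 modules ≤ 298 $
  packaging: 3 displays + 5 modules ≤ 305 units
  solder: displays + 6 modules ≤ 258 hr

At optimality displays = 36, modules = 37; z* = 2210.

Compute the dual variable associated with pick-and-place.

Binding: pick-and-place and solder. Non-binding: components (7 unused), packaging (12 unused).
Slack constraints have shadow price 0 (complementary slackness).
Dual feasibility on the basic columns requires 1·y_pick-and-place + 1·y_solder = 10, 2·y_pick-and-place + 6·y_solder = 50.
This yields shadow prices y_pick-and-place = 2.5, y_solder = 7.5.
Shadow price of pick-and-place = 2.5.

2.5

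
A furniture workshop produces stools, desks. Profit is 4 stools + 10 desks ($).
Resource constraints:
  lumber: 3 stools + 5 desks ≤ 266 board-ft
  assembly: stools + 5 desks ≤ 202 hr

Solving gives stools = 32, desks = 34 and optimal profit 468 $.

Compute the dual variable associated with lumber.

1

Both lumber and assembly are binding at x*.
Dual feasibility on the basic columns requires 3·y_lumber + 1·y_assembly = 4, 5·y_lumber + 5·y_assembly = 10.
→ y_lumber = 1 and y_assembly = 1.
Shadow price of lumber = 1.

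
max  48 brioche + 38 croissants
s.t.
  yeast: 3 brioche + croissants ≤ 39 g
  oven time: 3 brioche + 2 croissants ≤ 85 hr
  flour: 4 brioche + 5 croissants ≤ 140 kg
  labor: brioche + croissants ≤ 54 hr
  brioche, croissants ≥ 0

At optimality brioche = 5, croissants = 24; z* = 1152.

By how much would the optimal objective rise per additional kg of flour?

6

Check each constraint at x*: yeast 39/39 (tight); oven time 63/85 (slack 22); flour 140/140 (tight); labor 29/54 (slack 25).
By complementary slackness, y = 0 for the non-binding constraints.
From A_Bᵀ y = c: 3·y_yeast + 4·y_flour = 48; 1·y_yeast + 5·y_flour = 38.
This yields shadow prices y_yeast = 8, y_flour = 6.
Shadow price of flour = 6.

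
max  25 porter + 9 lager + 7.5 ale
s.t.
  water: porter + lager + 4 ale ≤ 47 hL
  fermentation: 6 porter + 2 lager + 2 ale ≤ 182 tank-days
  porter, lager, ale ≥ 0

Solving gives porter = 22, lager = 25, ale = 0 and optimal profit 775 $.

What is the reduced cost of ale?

-4.5

Both water and fermentation are binding at x*.
From A_Bᵀ y = c: 1·y_water + 6·y_fermentation = 25; 1·y_water + 2·y_fermentation = 9.
This yields shadow prices y_water = 1, y_fermentation = 4.
Reduced cost of ale: c₃ − yᵀa₃ = 7.5 − (1·4 + 4·2) = 7.5 − 12 = -4.5.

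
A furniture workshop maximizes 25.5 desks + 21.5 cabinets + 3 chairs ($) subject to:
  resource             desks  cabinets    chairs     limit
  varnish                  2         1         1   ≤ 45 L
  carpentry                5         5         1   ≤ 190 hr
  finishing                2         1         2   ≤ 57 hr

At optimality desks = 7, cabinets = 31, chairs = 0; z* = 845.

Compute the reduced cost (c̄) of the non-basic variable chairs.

At the optimum: varnish uses 45 of 45 (binding); carpentry uses 190 of 190 (binding); finishing uses 45 of 57 (slack = 12).
Since finishing is not tight, its dual is 0.
The binding rows give the dual system: 2·y_varnish + 5·y_carpentry = 25.5 and 1·y_varnish + 5·y_carpentry = 21.5.
Solving: y_varnish = 4, y_carpentry = 3.5.
Reduced cost of chairs: c₃ − yᵀa₃ = 3 − (4·1 + 3.5·1) = 3 − 7.5 = -4.5.

-4.5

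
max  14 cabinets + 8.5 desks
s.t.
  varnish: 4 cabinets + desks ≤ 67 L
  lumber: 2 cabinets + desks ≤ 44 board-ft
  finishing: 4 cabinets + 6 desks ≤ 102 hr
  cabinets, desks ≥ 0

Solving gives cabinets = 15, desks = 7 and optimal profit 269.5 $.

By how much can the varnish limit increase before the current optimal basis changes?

17.5

Binding constraints: varnish, finishing. The basis is B = [[4,1],[4,6]] with det 20.
Per unit increase in varnish, x* moves by d = (0.3, -0.2).
The basis stays optimal until lumber becomes binding; allowable increase = 17.5 L.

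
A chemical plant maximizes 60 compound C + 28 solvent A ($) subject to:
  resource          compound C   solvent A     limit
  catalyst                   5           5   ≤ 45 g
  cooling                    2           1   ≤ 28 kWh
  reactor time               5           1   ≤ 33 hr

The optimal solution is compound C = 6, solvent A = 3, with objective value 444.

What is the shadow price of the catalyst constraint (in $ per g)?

At the optimum: catalyst uses 45 of 45 (binding); cooling uses 15 of 28 (slack = 13); reactor time uses 33 of 33 (binding).
Slack constraints have shadow price 0 (complementary slackness).
The binding rows give the dual system: 5·y_catalyst + 5·y_reactor time = 60 and 5·y_catalyst + 1·y_reactor time = 28.
→ y_catalyst = 4 and y_reactor time = 8.
Shadow price of catalyst = 4.

4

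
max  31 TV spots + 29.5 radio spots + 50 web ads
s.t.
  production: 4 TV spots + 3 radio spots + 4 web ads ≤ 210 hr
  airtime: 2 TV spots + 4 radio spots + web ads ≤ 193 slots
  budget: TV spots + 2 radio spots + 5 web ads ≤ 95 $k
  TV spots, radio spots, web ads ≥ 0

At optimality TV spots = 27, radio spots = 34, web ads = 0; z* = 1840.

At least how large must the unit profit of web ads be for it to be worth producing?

51

At the optimum: production uses 210 of 210 (binding); airtime uses 190 of 193 (slack = 3); budget uses 95 of 95 (binding).
Slack constraints have shadow price 0 (complementary slackness).
The binding rows give the dual system: 4·y_production + 1·y_budget = 31 and 3·y_production + 2·y_budget = 29.5.
Solving: y_production = 6.5, y_budget = 5.
web ads enters the basis when its profit ≥ yᵀa₃ = 6.5·4 + 5·5 = 51.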